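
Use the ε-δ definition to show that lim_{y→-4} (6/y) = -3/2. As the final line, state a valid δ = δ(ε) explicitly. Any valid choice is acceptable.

Suppose ε > 0. We seek δ > 0 such that 0 < |y + 4| < δ implies |6/y + 3/2| < ε.
|6/y + 3/2| = 6·|-4 − y|/(4·|y|) = 6|y + 4|/(4|y|).
Require δ ≤ 2 so that |y| > 4 − 2 = 2, hence 4|y| > 8.
Then |6/y + 3/2| < 6|y + 4|/8, which is < ε when |y + 4| < (4/3)ε.
Take δ = min(2, (4/3)ε). Then 0 < |y + 4| < δ gives both |y + 4| < 2 and |y + 4| < (4/3)ε, so |6/y + 3/2| < ε.

δ = min(2, (4/3)ε)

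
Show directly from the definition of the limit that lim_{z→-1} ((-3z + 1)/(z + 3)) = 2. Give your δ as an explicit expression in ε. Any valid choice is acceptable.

δ = min(1, (1/5)ε)

Suppose ε > 0. We want δ > 0 with 0 < |z + 1| < δ ⇒ |(-3z + 1)/(z + 3) − 2| < ε.
Combining over a common denominator, (-3z + 1)/(z + 3) − 2 = [(-3z + 1)·2 − 4·(z + 3)] / [2·(z + 3)] = -10(z + 1) / (2(z + 3)).
So |(-3z + 1)/(z + 3) − 2| = 10|z + 1| / (2·|z + 3|).
Require δ ≤ 1, so |z + 3| ≥ |2| − |z + 1| > 2 − 1 = 1.
Hence |(-3z + 1)/(z + 3) − 2| < 10|z + 1|/(2·1) = 5|z + 1|, which is < ε once |z + 1| < (1/5)ε.
Take δ = min(1, (1/5)ε). Then 0 < |z + 1| < δ forces both bounds, so |(-3z + 1)/(z + 3) − 2| < ε.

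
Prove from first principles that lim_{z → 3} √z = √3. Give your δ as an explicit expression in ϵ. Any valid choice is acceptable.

δ = min(3, √3·ϵ)

Let ϵ > 0 be given. We want δ > 0 such that 0 < |z − 3| < δ implies |√z − √3| < ϵ.
Rationalise: √z − √3 = (z − 3)/(√z + √3), so |√z − √3| = |z − 3|/(√z + √3).
Restrict δ ≤ 3 so that |z − 3| < 3 forces z > 0, and then √z + √3 > √3.
Hence |√z − √3| < |z − 3|/√3, which is < ϵ once |z − 3| < √3·ϵ.
Take δ = min(3, √3·ϵ). If 0 < |z − 3| < δ then z > 0 and |√z − √3| < |z − 3|/√3 < ϵ.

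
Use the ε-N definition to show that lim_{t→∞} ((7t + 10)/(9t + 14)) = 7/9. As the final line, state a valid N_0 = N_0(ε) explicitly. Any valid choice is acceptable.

Let ε > 0. We seek N_0 > 0 such that t > N_0 implies |(7t + 10)/(9t + 14) − (7/9)| < ε.
(7t + 10)/(9t + 14) − (7/9) = (9(7t + 10) − 7(9t + 14)) / (9(9t + 14)) = -8/(9(9t + 14)).
For t > 0 we have 9t + 14 > 9t, so |(7t + 10)/(9t + 14) − (7/9)| = 8/(9(9t + 14)) < 8/(9·9t) = (8/81)/t.
Thus |(7t + 10)/(9t + 14) − (7/9)| < ε whenever t > (8/81)/ε.
Take N_0 = (8/81)/ε. If t > N_0 then |(7t + 10)/(9t + 14) − (7/9)| < (8/81)/t < ε.

N_0 = (8/81)/ε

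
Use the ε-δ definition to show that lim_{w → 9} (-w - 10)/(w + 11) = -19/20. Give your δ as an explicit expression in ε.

Let ε > 0. We want δ > 0 with 0 < |w − 9| < δ ⇒ |(-w - 10)/(w + 11) + 19/20| < ε.
Combining over a common denominator, (-w - 10)/(w + 11) + 19/20 = [(-w - 10)·20 − (-19)·(w + 11)] / [20·(w + 11)] = -1(w − 9) / (20(w + 11)).
So |(-w - 10)/(w + 11) + 19/20| = |w − 9| / (20·|w + 11|).
Require δ ≤ 10, so |w + 11| ≥ |20| − |w − 9| > 20 − 10 = 10.
Hence |(-w - 10)/(w + 11) + 19/20| < |w − 9|/(20·10) = (1/200)|w − 9|, which is < ε once |w − 9| < 200ε.
Take δ = min(10, 200ε). Then 0 < |w − 9| < δ forces both bounds, so |(-w - 10)/(w + 11) + 19/20| < ε.

δ = min(10, 200ε)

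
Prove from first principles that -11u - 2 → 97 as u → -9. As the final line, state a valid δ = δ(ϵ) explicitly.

δ = ϵ/11

Let ϵ > 0 be given. We need δ > 0 so that 0 < |u + 9| < δ implies |(-11u - 2) − 97| < ϵ.
|(-11u - 2) − 97| = |-11u - 99| = 11|u + 9|.
Thus it suffices that |u + 9| < ϵ/11.
Take δ = ϵ/11. If 0 < |u + 9| < δ then |(-11u - 2) − 97| = 11|u + 9| < 11·(ϵ/11) = ϵ.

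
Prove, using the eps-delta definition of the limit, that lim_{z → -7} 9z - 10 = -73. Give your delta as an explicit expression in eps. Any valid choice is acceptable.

Let eps > 0 be given. We need delta > 0 so that 0 < |z + 7| < delta implies |(9z - 10) + 73| < eps.
|(9z - 10) + 73| = |9z + 63| = 9|z + 7|.
So 9|z + 7| < eps exactly when |z + 7| < eps/9.
Choosing delta = eps/9 gives |(9z - 10) + 73| = 9|z + 7| < eps whenever |z + 7| < delta.

delta = eps/9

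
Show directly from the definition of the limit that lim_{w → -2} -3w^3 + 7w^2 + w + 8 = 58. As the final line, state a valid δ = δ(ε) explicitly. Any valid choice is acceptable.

Fix ε > 0. We want δ > 0 such that 0 < |w + 2| < δ implies |(-3w^3 + 7w^2 + w + 8) − 58| < ε.
(-3w^3 + 7w^2 + w + 8) − 58 = -3w^3 + 7w^2 + w - 50 = (w + 2)(-3w^2 + 13w - 25).
So |(-3w^3 + 7w^2 + w + 8) − 58| = |w + 2|·|-3w^2 + 13w - 25|.
Assume first that |w + 2| < 1, so |w| < 3. Then |-3w^2 + 13w - 25| ≤ 3·3^2 + 13·3 + 25 = 91.
Hence |(-3w^3 + 7w^2 + w + 8) − 58| ≤ 91|w + 2| < ε provided |w + 2| < ε/91.
Take δ = min(1, ε/91). Then 0 < |w + 2| < δ gives both |w + 2| < 1 and |w + 2| < ε/91, so |(-3w^3 + 7w^2 + w + 8) − 58| < ε.

δ = min(1, ε/91)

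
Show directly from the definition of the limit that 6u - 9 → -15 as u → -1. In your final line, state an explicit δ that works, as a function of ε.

δ = ε/6

Let ε > 0 be given. We need δ > 0 so that 0 < |u + 1| < δ implies |(6u - 9) + 15| < ε.
|(6u - 9) + 15| = |6u + 6| = 6|u + 1|.
Thus it suffices that |u + 1| < ε/6.
Choosing δ = ε/6 gives |(6u - 9) + 15| = 6|u + 1| < ε whenever |u + 1| < δ.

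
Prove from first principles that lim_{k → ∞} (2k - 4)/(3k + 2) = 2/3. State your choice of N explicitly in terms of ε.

N = (16/9)/ε

Let ε > 0. For k ≥ 1, |(2k - 4)/(3k + 2) − (2/3)| = |-16|/(3(3k + 2)) = 16/(3(3k + 2)).
Since 3k + 2 ≥ 3k for k ≥ 1, this is ≤ 16/(3·3k) = (16/9)/k.
So |(2k - 4)/(3k + 2) − (2/3)| < ε whenever k > (16/9)/ε.
Take N = (16/9)/ε. If k > N then |(2k - 4)/(3k + 2) − (2/3)| ≤ (16/9)/k < ε.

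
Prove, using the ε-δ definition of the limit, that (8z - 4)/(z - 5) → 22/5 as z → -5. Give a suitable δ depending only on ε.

δ = min(5, (25/18)ε)

Fix ε > 0. We want δ > 0 with 0 < |z + 5| < δ ⇒ |(8z - 4)/(z - 5) − (22/5)| < ε.
Combining over a common denominator, (8z - 4)/(z - 5) − (22/5) = [(8z - 4)·(-10) − (-44)·(z - 5)] / [(-10)·(z - 5)] = -36(z + 5) / ((-10)(z - 5)).
So |(8z - 4)/(z - 5) − (22/5)| = 36|z + 5| / (10·|z − 5|).
Require δ ≤ 5, so |z − 5| ≥ |-10| − |z + 5| > 10 − 5 = 5.
Hence |(8z - 4)/(z - 5) − (22/5)| < 36|z + 5|/(10·5) = (18/25)|z + 5|, which is < ε once |z + 5| < (25/18)ε.
Take δ = min(5, (25/18)ε). Then 0 < |z + 5| < δ forces both bounds, so |(8z - 4)/(z - 5) − (22/5)| < ε.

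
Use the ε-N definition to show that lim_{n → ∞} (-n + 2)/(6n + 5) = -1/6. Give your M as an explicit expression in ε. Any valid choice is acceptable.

Fix ε > 0. For n ≥ 1, |(-n + 2)/(6n + 5) + 1/6| = |17|/(6(6n + 5)) = 17/(6(6n + 5)).
Since 6n + 5 ≥ 6n for n ≥ 1, this is ≤ 17/(6·6n) = (17/36)/n.
So |(-n + 2)/(6n + 5) + 1/6| < ε whenever n > (17/36)/ε.
Take M = (17/36)/ε. If n > M then |(-n + 2)/(6n + 5) + 1/6| ≤ (17/36)/n < ε.

M = (17/36)/ε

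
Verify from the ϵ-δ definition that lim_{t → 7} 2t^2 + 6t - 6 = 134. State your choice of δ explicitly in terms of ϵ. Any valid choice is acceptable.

Let ϵ > 0 be given. We want δ > 0 such that 0 < |t − 7| < δ implies |(2t^2 + 6t - 6) − 134| < ϵ.
(2t^2 + 6t - 6) − 134 = 2t^2 + 6t - 140 = (t − 7)(2t + 20).
So |(2t^2 + 6t - 6) − 134| = |t − 7|·|2t + 20|.
Assume first that |t − 7| < 1, so |t| < 8. Then |2t + 20| ≤ 2·8 + 20 = 36.
Hence |(2t^2 + 6t - 6) − 134| ≤ 36|t − 7| < ϵ provided |t − 7| < ϵ/36.
Choosing δ = min(1, ϵ/36) ensures both conditions, hence |(2t^2 + 6t - 6) − 134| < ϵ.

δ = min(1, ϵ/36)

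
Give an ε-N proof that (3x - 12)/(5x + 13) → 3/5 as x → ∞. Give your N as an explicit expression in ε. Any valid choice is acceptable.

Let ε > 0. We seek N > 0 such that x > N implies |(3x - 12)/(5x + 13) − (3/5)| < ε.
(3x - 12)/(5x + 13) − (3/5) = (5(3x - 12) − 3(5x + 13)) / (5(5x + 13)) = -99/(5(5x + 13)).
For x > 0 we have 5x + 13 > 5x, so |(3x - 12)/(5x + 13) − (3/5)| = 99/(5(5x + 13)) < 99/(5·5x) = (99/25)/x.
Thus |(3x - 12)/(5x + 13) − (3/5)| < ε whenever x > (99/25)/ε.
Take N = (99/25)/ε. If x > N then |(3x - 12)/(5x + 13) − (3/5)| < (99/25)/x < ε.

N = (99/25)/ε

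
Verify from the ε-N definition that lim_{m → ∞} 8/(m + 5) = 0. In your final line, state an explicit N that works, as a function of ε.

N = 8/ε

Fix ε > 0. For m ≥ 1, |8/(m + 5) − 0| = 8/(m + 5) ≤ 8/m.
We need 8/m < ε, i.e. m > 8/ε.
Take N = 8/ε. If m > N then |8/(m + 5)| ≤ 8/m < ε.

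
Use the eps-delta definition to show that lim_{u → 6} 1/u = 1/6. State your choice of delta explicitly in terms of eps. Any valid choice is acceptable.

Fix eps > 0. We seek delta > 0 such that 0 < |u − 6| < delta implies |1/u − (1/6)| < eps.
|1/u − (1/6)| = |6 − u|/(6·|u|) = |u − 6|/(6|u|).
Require delta ≤ 3 so that |u| > 6 − 3 = 3, hence 6|u| > 18.
Then |1/u − (1/6)| < |u − 6|/18, which is < eps when |u − 6| < 18eps.
Take delta = min(3, 18eps). Then 0 < |u − 6| < delta gives both |u − 6| < 3 and |u − 6| < 18eps, so |1/u − (1/6)| < eps.

delta = min(3, 18eps)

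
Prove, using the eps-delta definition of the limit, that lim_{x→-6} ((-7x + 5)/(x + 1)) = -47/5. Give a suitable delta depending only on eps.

Fix eps > 0. We want delta > 0 with 0 < |x + 6| < delta ⇒ |(-7x + 5)/(x + 1) + 47/5| < eps.
Combining over a common denominator, (-7x + 5)/(x + 1) + 47/5 = [(-7x + 5)·(-5) − 47·(x + 1)] / [(-5)·(x + 1)] = -12(x + 6) / ((-5)(x + 1)).
So |(-7x + 5)/(x + 1) + 47/5| = 12|x + 6| / (5·|x + 1|).
Restrict delta ≤ 5/2. Then |x + 6| < 5/2 gives |x + 1| = |(x + 6) + (-5)| ≥ 5 − 5/2 = 5/2.
Hence |(-7x + 5)/(x + 1) + 47/5| < 12|x + 6|/(5·(5/2)) = (24/25)|x + 6|, which is < eps once |x + 6| < (25/24)eps.
Take delta = min(5/2, (25/24)eps). Then 0 < |x + 6| < delta forces both bounds, so |(-7x + 5)/(x + 1) + 47/5| < eps.

delta = min(5/2, (25/24)eps)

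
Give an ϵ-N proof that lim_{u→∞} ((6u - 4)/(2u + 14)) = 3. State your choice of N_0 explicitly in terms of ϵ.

N_0 = 23/ϵ

Suppose ϵ > 0. We seek N_0 > 0 such that u > N_0 implies |(6u - 4)/(2u + 14) − 3| < ϵ.
(6u - 4)/(2u + 14) − 3 = (2(6u - 4) − 6(2u + 14)) / (2(2u + 14)) = -92/(2(2u + 14)).
For u > 0 we have 2u + 14 > 2u, so |(6u - 4)/(2u + 14) − 3| = 92/(2(2u + 14)) < 92/(2·2u) = 23/u.
Thus |(6u - 4)/(2u + 14) − 3| < ϵ whenever u > 23/ϵ.
Take N_0 = 23/ϵ. If u > N_0 then |(6u - 4)/(2u + 14) − 3| < 23/u < ϵ.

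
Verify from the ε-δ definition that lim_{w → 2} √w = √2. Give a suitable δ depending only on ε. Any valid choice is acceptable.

δ = min(2, √2·ε)

Suppose ε > 0. We want δ > 0 such that 0 < |w − 2| < δ implies |√w − √2| < ε.
Rationalise: √w − √2 = (w − 2)/(√w + √2), so |√w − √2| = |w − 2|/(√w + √2).
Restrict δ ≤ 2 so that |w − 2| < 2 forces w > 0, and then √w + √2 > √2.
Hence |√w − √2| < |w − 2|/√2, which is < ε once |w − 2| < √2·ε.
Take δ = min(2, √2·ε). If 0 < |w − 2| < δ then w > 0 and |√w − √2| < |w − 2|/√2 < ε.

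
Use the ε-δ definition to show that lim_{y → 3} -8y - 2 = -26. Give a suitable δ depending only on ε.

δ = ε/8

Fix ε > 0. We need δ > 0 so that 0 < |y − 3| < δ implies |(-8y - 2) + 26| < ε.
Since (-8y - 2) + 26 = -8(y − 3), we have |(-8y - 2) + 26| = 8|y − 3|.
So 8|y − 3| < ε exactly when |y − 3| < ε/8.
Take δ = ε/8. If 0 < |y − 3| < δ then |(-8y - 2) + 26| = 8|y − 3| < 8·(ε/8) = ε.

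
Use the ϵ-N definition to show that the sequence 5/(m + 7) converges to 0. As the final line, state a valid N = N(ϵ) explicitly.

Let ϵ > 0. For m ≥ 1, |5/(m + 7) − 0| = 5/(m + 7) ≤ 5/m.
We need 5/m < ϵ, i.e. m > 5/ϵ.
Take N = 5/ϵ. If m > N then |5/(m + 7)| ≤ 5/m < ϵ.

N = 5/ϵ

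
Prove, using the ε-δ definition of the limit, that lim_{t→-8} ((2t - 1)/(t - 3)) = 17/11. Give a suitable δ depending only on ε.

δ = min(11/2, (121/10)ε)

Let ε > 0. We want δ > 0 with 0 < |t + 8| < δ ⇒ |(2t - 1)/(t - 3) − (17/11)| < ε.
Combining over a common denominator, (2t - 1)/(t - 3) − (17/11) = [(2t - 1)·(-11) − (-17)·(t - 3)] / [(-11)·(t - 3)] = -5(t + 8) / ((-11)(t - 3)).
So |(2t - 1)/(t - 3) − (17/11)| = 5|t + 8| / (11·|t − 3|).
Require δ ≤ 11/2, so |t − 3| ≥ |-11| − |t + 8| > 11 − 11/2 = 11/2.
Hence |(2t - 1)/(t - 3) − (17/11)| < 5|t + 8|/(11·(11/2)) = (10/121)|t + 8|, which is < ε once |t + 8| < (121/10)ε.
Take δ = min(11/2, (121/10)ε). Then 0 < |t + 8| < δ forces both bounds, so |(2t - 1)/(t - 3) − (17/11)| < ε.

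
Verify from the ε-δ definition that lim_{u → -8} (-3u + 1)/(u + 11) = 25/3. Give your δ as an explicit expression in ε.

Fix ε > 0. We want δ > 0 with 0 < |u + 8| < δ ⇒ |(-3u + 1)/(u + 11) − (25/3)| < ε.
Combining over a common denominator, (-3u + 1)/(u + 11) − (25/3) = [(-3u + 1)·3 − 25·(u + 11)] / [3·(u + 11)] = -34(u + 8) / (3(u + 11)).
So |(-3u + 1)/(u + 11) − (25/3)| = 34|u + 8| / (3·|u + 11|).
Require δ ≤ 3/2, so |u + 11| ≥ |3| − |u + 8| > 3 − 3/2 = 3/2.
Hence |(-3u + 1)/(u + 11) − (25/3)| < 34|u + 8|/(3·(3/2)) = (68/9)|u + 8|, which is < ε once |u + 8| < (9/68)ε.
Take δ = min(3/2, (9/68)ε). Then 0 < |u + 8| < δ forces both bounds, so |(-3u + 1)/(u + 11) − (25/3)| < ε.

δ = min(3/2, (9/68)ε)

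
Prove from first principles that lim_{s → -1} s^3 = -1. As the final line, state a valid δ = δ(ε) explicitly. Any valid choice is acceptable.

δ = min(1, ε/7)

Fix ε > 0. We seek δ > 0 with 0 < |s + 1| < δ ⇒ |s^3 + 1| < ε.
Factor: s^3 + 1 = (s + 1)(s^2 - s + 1), so |s^3 + 1| = |s + 1|·|s^2 - s + 1|.
Impose δ ≤ 1 so that |s| < 2; then |s^2 - s + 1| ≤ 7.
Hence |s^3 + 1| ≤ 7|s + 1|, which is < ε once |s + 1| < ε/7.
Take δ = min(1, ε/7). If 0 < |s + 1| < δ then both bounds hold and |s^3 + 1| ≤ 7|s + 1| < 7·(ε/7) = ε.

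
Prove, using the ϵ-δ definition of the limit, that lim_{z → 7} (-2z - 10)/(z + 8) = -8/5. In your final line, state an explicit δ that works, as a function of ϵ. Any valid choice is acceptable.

Let ϵ > 0 be given. We want δ > 0 with 0 < |z − 7| < δ ⇒ |(-2z - 10)/(z + 8) + 8/5| < ϵ.
Combining over a common denominator, (-2z - 10)/(z + 8) + 8/5 = [(-2z - 10)·15 − (-24)·(z + 8)] / [15·(z + 8)] = -6(z − 7) / (15(z + 8)).
So |(-2z - 10)/(z + 8) + 8/5| = 6|z − 7| / (15·|z + 8|).
Require δ ≤ 15/2, so |z + 8| ≥ |15| − |z − 7| > 15 − 15/2 = 15/2.
Hence |(-2z - 10)/(z + 8) + 8/5| < 6|z − 7|/(15·(15/2)) = (4/75)|z − 7|, which is < ϵ once |z − 7| < (75/4)ϵ.
Take δ = min(15/2, (75/4)ϵ). Then 0 < |z − 7| < δ forces both bounds, so |(-2z - 10)/(z + 8) + 8/5| < ϵ.

δ = min(15/2, (75/4)ϵ)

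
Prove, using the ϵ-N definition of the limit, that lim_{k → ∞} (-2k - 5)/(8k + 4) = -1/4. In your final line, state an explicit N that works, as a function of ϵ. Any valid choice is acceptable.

N = (1/2)/ϵ

Fix ϵ > 0. For k ≥ 1, |(-2k - 5)/(8k + 4) + 1/4| = |-32|/(8(8k + 4)) = 32/(8(8k + 4)).
Since 8k + 4 ≥ 8k for k ≥ 1, this is ≤ 32/(8·8k) = (1/2)/k.
So |(-2k - 5)/(8k + 4) + 1/4| < ϵ whenever k > (1/2)/ϵ.
Take N = (1/2)/ϵ. If k > N then |(-2k - 5)/(8k + 4) + 1/4| ≤ (1/2)/k < ϵ.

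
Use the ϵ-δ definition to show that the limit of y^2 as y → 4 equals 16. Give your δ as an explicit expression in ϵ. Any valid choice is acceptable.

Suppose ϵ > 0. We seek δ > 0 with 0 < |y − 4| < δ ⇒ |y^2 − 16| < ϵ.
Factor: y^2 − 16 = (y − 4)(y + 4), so |y^2 − 16| = |y − 4|·|y + 4|.
Impose δ ≤ 1 so that |y| < 5; then |y + 4| ≤ 9.
Hence |y^2 − 16| ≤ 9|y − 4|, which is < ϵ once |y − 4| < ϵ/9.
Take δ = min(1, ϵ/9). If 0 < |y − 4| < δ then both bounds hold and |y^2 − 16| ≤ 9|y − 4| < 9·(ϵ/9) = ϵ.

δ = min(1, ϵ/9)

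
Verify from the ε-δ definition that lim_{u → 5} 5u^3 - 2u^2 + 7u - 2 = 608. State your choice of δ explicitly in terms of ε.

δ = min(2, ε/528)

Fix ε > 0. We want δ > 0 such that 0 < |u − 5| < δ implies |(5u^3 - 2u^2 + 7u - 2) − 608| < ε.
(5u^3 - 2u^2 + 7u - 2) − 608 = 5u^3 - 2u^2 + 7u - 610 = (u − 5)(5u^2 + 23u + 122).
So |(5u^3 - 2u^2 + 7u - 2) − 608| = |u − 5|·|5u^2 + 23u + 122|.
Require δ ≤ 2. Then |u − 5| < 2 gives |u| < 7, and by the triangle inequality |5u^2 + 23u + 122| ≤ 5·7^2 + 23·7 + 122 = 528.
Hence |(5u^3 - 2u^2 + 7u - 2) − 608| ≤ 528|u − 5| < ε provided |u − 5| < ε/528.
Choosing δ = min(2, ε/528) ensures both conditions, hence |(5u^3 - 2u^2 + 7u - 2) − 608| < ε.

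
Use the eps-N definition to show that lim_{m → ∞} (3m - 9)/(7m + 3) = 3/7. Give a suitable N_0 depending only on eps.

N_0 = (72/49)/eps

Fix eps > 0. For m ≥ 1, |(3m - 9)/(7m + 3) − (3/7)| = |-72|/(7(7m + 3)) = 72/(7(7m + 3)).
Since 7m + 3 ≥ 7m for m ≥ 1, this is ≤ 72/(7·7m) = (72/49)/m.
So |(3m - 9)/(7m + 3) − (3/7)| < eps whenever m > (72/49)/eps.
Take N_0 = (72/49)/eps. If m > N_0 then |(3m - 9)/(7m + 3) − (3/7)| ≤ (72/49)/m < eps.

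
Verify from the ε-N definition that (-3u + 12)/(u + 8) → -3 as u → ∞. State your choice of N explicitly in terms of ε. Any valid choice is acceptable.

Suppose ε > 0. We seek N > 0 such that u > N implies |(-3u + 12)/(u + 8) + 3| < ε.
(-3u + 12)/(u + 8) + 3 = ((-3u + 12) − (-3)(u + 8)) / ((u + 8)) = 36/((u + 8)).
For u > 0 we have u + 8 > u, so |(-3u + 12)/(u + 8) + 3| = 36/((u + 8)) < 36/(u) = 36/u.
Thus |(-3u + 12)/(u + 8) + 3| < ε whenever u > 36/ε.
Take N = 36/ε. If u > N then |(-3u + 12)/(u + 8) + 3| < 36/u < ε.

N = 36/ε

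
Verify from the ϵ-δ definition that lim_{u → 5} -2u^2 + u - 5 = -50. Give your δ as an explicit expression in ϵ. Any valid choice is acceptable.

δ = min(2, ϵ/23)

Suppose ϵ > 0. We want δ > 0 such that 0 < |u − 5| < δ implies |(-2u^2 + u - 5) + 50| < ϵ.
(-2u^2 + u - 5) + 50 = -2u^2 + u + 45 = (u − 5)(-2u - 9).
So |(-2u^2 + u - 5) + 50| = |u − 5|·|-2u - 9|.
Require δ ≤ 2. Then |u − 5| < 2 gives |u| < 7, and by the triangle inequality |-2u - 9| ≤ 2·7 + 9 = 23.
Hence |(-2u^2 + u - 5) + 50| ≤ 23|u − 5| < ϵ provided |u − 5| < ϵ/23.
Take δ = min(2, ϵ/23). Then 0 < |u − 5| < δ gives both |u − 5| < 2 and |u − 5| < ϵ/23, so |(-2u^2 + u - 5) + 50| < ϵ.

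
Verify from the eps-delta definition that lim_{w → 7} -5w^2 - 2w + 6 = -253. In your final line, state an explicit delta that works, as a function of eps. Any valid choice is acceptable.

Suppose eps > 0. We want delta > 0 such that 0 < |w − 7| < delta implies |(-5w^2 - 2w + 6) + 253| < eps.
(-5w^2 - 2w + 6) + 253 = -5w^2 - 2w + 259 = (w − 7)(-5w - 37).
So |(-5w^2 - 2w + 6) + 253| = |w − 7|·|-5w - 37|.
Require delta ≤ 1. Then |w − 7| < 1 gives |w| < 8, and by the triangle inequality |-5w - 37| ≤ 5·8 + 37 = 77.
Hence |(-5w^2 - 2w + 6) + 253| ≤ 77|w − 7| < eps provided |w − 7| < eps/77.
Take delta = min(1, eps/77). Then 0 < |w − 7| < delta gives both |w − 7| < 1 and |w − 7| < eps/77, so |(-5w^2 - 2w + 6) + 253| < eps.

delta = min(1, eps/77)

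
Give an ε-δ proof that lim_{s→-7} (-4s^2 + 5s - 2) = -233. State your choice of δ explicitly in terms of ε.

δ = min(1, ε/65)

Let ε > 0 be given. We want δ > 0 such that 0 < |s + 7| < δ implies |(-4s^2 + 5s - 2) + 233| < ε.
(-4s^2 + 5s - 2) + 233 = -4s^2 + 5s + 231 = (s + 7)(-4s + 33).
So |(-4s^2 + 5s - 2) + 233| = |s + 7|·|-4s + 33|.
Assume first that |s + 7| < 1, so |s| < 8. Then |-4s + 33| ≤ 4·8 + 33 = 65.
Hence |(-4s^2 + 5s - 2) + 233| ≤ 65|s + 7| < ε provided |s + 7| < ε/65.
Take δ = min(1, ε/65). Then 0 < |s + 7| < δ gives both |s + 7| < 1 and |s + 7| < ε/65, so |(-4s^2 + 5s - 2) + 233| < ε.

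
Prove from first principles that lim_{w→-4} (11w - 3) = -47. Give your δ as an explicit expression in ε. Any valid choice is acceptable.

δ = ε/11

Let ε > 0. We need δ > 0 so that 0 < |w + 4| < δ implies |(11w - 3) + 47| < ε.
|(11w - 3) + 47| = |11w + 44| = 11|w + 4|.
Thus it suffices that |w + 4| < ε/11.
Take δ = ε/11. If 0 < |w + 4| < δ then |(11w - 3) + 47| = 11|w + 4| < 11·(ε/11) = ε.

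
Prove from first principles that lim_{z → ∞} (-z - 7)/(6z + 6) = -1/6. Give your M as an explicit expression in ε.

Let ε > 0 be given. We seek M > 0 such that z > M implies |(-z - 7)/(6z + 6) + 1/6| < ε.
(-z - 7)/(6z + 6) + 1/6 = (6(-z - 7) − (-1)(6z + 6)) / (6(6z + 6)) = -36/(6(6z + 6)).
For z > 0 we have 6z + 6 > 6z, so |(-z - 7)/(6z + 6) + 1/6| = 36/(6(6z + 6)) < 36/(6·6z) = 1/z.
Thus |(-z - 7)/(6z + 6) + 1/6| < ε whenever z > 1/ε.
Take M = 1/ε. If z > M then |(-z - 7)/(6z + 6) + 1/6| < 1/z < ε.

M = 1/ε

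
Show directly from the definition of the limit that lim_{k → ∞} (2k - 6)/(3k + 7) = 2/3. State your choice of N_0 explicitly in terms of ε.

Fix ε > 0. For k ≥ 1, |(2k - 6)/(3k + 7) − (2/3)| = |-32|/(3(3k + 7)) = 32/(3(3k + 7)).
Since 3k + 7 ≥ 3k for k ≥ 1, this is ≤ 32/(3·3k) = (32/9)/k.
So |(2k - 6)/(3k + 7) − (2/3)| < ε whenever k > (32/9)/ε.
Take N_0 = (32/9)/ε. If k > N_0 then |(2k - 6)/(3k + 7) − (2/3)| ≤ (32/9)/k < ε.

N_0 = (32/9)/ε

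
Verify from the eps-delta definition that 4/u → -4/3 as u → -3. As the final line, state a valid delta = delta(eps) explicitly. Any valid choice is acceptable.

delta = min(3/2, (9/8)eps)

Let eps > 0 be given. We seek delta > 0 such that 0 < |u + 3| < delta implies |4/u + 4/3| < eps.
|4/u + 4/3| = 4·|-3 − u|/(3·|u|) = 4|u + 3|/(3|u|).
Require delta ≤ 3/2 so that |u| > 3 − 3/2 = 3/2, hence 3|u| > 9/2.
Then |4/u + 4/3| < 4|u + 3|/(9/2), which is < eps when |u + 3| < (9/8)eps.
Take delta = min(3/2, (9/8)eps). Then 0 < |u + 3| < delta gives both |u + 3| < 3/2 and |u + 3| < (9/8)eps, so |4/u + 4/3| < eps.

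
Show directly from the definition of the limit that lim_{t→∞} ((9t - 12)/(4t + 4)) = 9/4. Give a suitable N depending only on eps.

N = (21/4)/eps

Let eps > 0. We seek N > 0 such that t > N implies |(9t - 12)/(4t + 4) − (9/4)| < eps.
(9t - 12)/(4t + 4) − (9/4) = (4(9t - 12) − 9(4t + 4)) / (4(4t + 4)) = -84/(4(4t + 4)).
For t > 0 we have 4t + 4 > 4t, so |(9t - 12)/(4t + 4) − (9/4)| = 84/(4(4t + 4)) < 84/(4·4t) = (21/4)/t.
Thus |(9t - 12)/(4t + 4) − (9/4)| < eps whenever t > (21/4)/eps.
Take N = (21/4)/eps. If t > N then |(9t - 12)/(4t + 4) − (9/4)| < (21/4)/t < eps.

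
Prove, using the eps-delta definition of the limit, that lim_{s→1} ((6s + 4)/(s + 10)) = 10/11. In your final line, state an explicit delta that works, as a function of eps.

delta = min(11/2, (121/112)eps)

Suppose eps > 0. We want delta > 0 with 0 < |s − 1| < delta ⇒ |(6s + 4)/(s + 10) − (10/11)| < eps.
Combining over a common denominator, (6s + 4)/(s + 10) − (10/11) = [(6s + 4)·11 − 10·(s + 10)] / [11·(s + 10)] = 56(s − 1) / (11(s + 10)).
So |(6s + 4)/(s + 10) − (10/11)| = 56|s − 1| / (11·|s + 10|).
Require delta ≤ 11/2, so |s + 10| ≥ |11| − |s − 1| > 11 − 11/2 = 11/2.
Hence |(6s + 4)/(s + 10) − (10/11)| < 56|s − 1|/(11·(11/2)) = (112/121)|s − 1|, which is < eps once |s − 1| < (121/112)eps.
Take delta = min(11/2, (121/112)eps). Then 0 < |s − 1| < delta forces both bounds, so |(6s + 4)/(s + 10) − (10/11)| < eps.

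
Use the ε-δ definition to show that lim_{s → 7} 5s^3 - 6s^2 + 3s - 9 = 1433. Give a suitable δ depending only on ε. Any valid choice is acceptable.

δ = min(2, ε/872)

Let ε > 0 be given. We want δ > 0 such that 0 < |s − 7| < δ implies |(5s^3 - 6s^2 + 3s - 9) − 1433| < ε.
(5s^3 - 6s^2 + 3s - 9) − 1433 = 5s^3 - 6s^2 + 3s - 1442 = (s − 7)(5s^2 + 29s + 206).
So |(5s^3 - 6s^2 + 3s - 9) − 1433| = |s − 7|·|5s^2 + 29s + 206|.
Assume first that |s − 7| < 2, so |s| < 9. Then |5s^2 + 29s + 206| ≤ 5·9^2 + 29·9 + 206 = 872.
Hence |(5s^3 - 6s^2 + 3s - 9) − 1433| ≤ 872|s − 7| < ε provided |s − 7| < ε/872.
Take δ = min(2, ε/872). Then 0 < |s − 7| < δ gives both |s − 7| < 2 and |s − 7| < ε/872, so |(5s^3 - 6s^2 + 3s - 9) − 1433| < ε.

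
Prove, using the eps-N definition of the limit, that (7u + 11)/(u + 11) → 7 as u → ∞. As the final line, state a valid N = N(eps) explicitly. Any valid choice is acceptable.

N = 66/eps

Let eps > 0 be given. We seek N > 0 such that u > N implies |(7u + 11)/(u + 11) − 7| < eps.
(7u + 11)/(u + 11) − 7 = ((7u + 11) − 7(u + 11)) / ((u + 11)) = -66/((u + 11)).
For u > 0 we have u + 11 > u, so |(7u + 11)/(u + 11) − 7| = 66/((u + 11)) < 66/(u) = 66/u.
Thus |(7u + 11)/(u + 11) − 7| < eps whenever u > 66/eps.
Take N = 66/eps. If u > N then |(7u + 11)/(u + 11) − 7| < 66/u < eps.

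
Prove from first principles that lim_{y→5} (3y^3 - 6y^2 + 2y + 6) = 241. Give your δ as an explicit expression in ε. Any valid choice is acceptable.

Suppose ε > 0. We want δ > 0 such that 0 < |y − 5| < δ implies |(3y^3 - 6y^2 + 2y + 6) − 241| < ε.
(3y^3 - 6y^2 + 2y + 6) − 241 = 3y^3 - 6y^2 + 2y - 235 = (y − 5)(3y^2 + 9y + 47).
So |(3y^3 - 6y^2 + 2y + 6) − 241| = |y − 5|·|3y^2 + 9y + 47|.
Assume first that |y − 5| < 1, so |y| < 6. Then |3y^2 + 9y + 47| ≤ 3·6^2 + 9·6 + 47 = 209.
Hence |(3y^3 - 6y^2 + 2y + 6) − 241| ≤ 209|y − 5| < ε provided |y − 5| < ε/209.
Take δ = min(1, ε/209). Then 0 < |y − 5| < δ gives both |y − 5| < 1 and |y − 5| < ε/209, so |(3y^3 - 6y^2 + 2y + 6) − 241| < ε.

δ = min(1, ε/209)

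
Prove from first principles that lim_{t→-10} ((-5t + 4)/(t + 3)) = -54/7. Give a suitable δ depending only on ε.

Suppose ε > 0. We want δ > 0 with 0 < |t + 10| < δ ⇒ |(-5t + 4)/(t + 3) + 54/7| < ε.
Combining over a common denominator, (-5t + 4)/(t + 3) + 54/7 = [(-5t + 4)·(-7) − 54·(t + 3)] / [(-7)·(t + 3)] = -19(t + 10) / ((-7)(t + 3)).
So |(-5t + 4)/(t + 3) + 54/7| = 19|t + 10| / (7·|t + 3|).
Require δ ≤ 7/2, so |t + 3| ≥ |-7| − |t + 10| > 7 − 7/2 = 7/2.
Hence |(-5t + 4)/(t + 3) + 54/7| < 19|t + 10|/(7·(7/2)) = (38/49)|t + 10|, which is < ε once |t + 10| < (49/38)ε.
Take δ = min(7/2, (49/38)ε). Then 0 < |t + 10| < δ forces both bounds, so |(-5t + 4)/(t + 3) + 54/7| < ε.

δ = min(7/2, (49/38)ε)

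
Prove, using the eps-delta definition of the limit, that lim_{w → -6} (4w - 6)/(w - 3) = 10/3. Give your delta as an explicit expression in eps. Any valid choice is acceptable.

delta = min(9/2, (27/4)eps)

Suppose eps > 0. We want delta > 0 with 0 < |w + 6| < delta ⇒ |(4w - 6)/(w - 3) − (10/3)| < eps.
Combining over a common denominator, (4w - 6)/(w - 3) − (10/3) = [(4w - 6)·(-9) − (-30)·(w - 3)] / [(-9)·(w - 3)] = -6(w + 6) / ((-9)(w - 3)).
So |(4w - 6)/(w - 3) − (10/3)| = 6|w + 6| / (9·|w − 3|).
Restrict delta ≤ 9/2. Then |w + 6| < 9/2 gives |w − 3| = |(w + 6) + (-9)| ≥ 9 − 9/2 = 9/2.
Hence |(4w - 6)/(w - 3) − (10/3)| < 6|w + 6|/(9·(9/2)) = (4/27)|w + 6|, which is < eps once |w + 6| < (27/4)eps.
Take delta = min(9/2, (27/4)eps). Then 0 < |w + 6| < delta forces both bounds, so |(4w - 6)/(w - 3) − (10/3)| < eps.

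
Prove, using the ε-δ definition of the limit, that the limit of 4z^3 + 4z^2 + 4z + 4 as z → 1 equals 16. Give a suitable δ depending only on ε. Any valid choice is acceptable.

δ = min(1, ε/44)

Fix ε > 0. We want δ > 0 such that 0 < |z − 1| < δ implies |(4z^3 + 4z^2 + 4z + 4) − 16| < ε.
(4z^3 + 4z^2 + 4z + 4) − 16 = 4z^3 + 4z^2 + 4z - 12 = (z − 1)(4z^2 + 8z + 12).
So |(4z^3 + 4z^2 + 4z + 4) − 16| = |z − 1|·|4z^2 + 8z + 12|.
Require δ ≤ 1. Then |z − 1| < 1 gives |z| < 2, and by the triangle inequality |4z^2 + 8z + 12| ≤ 4·2^2 + 8·2 + 12 = 44.
Hence |(4z^3 + 4z^2 + 4z + 4) − 16| ≤ 44|z − 1| < ε provided |z − 1| < ε/44.
Take δ = min(1, ε/44). Then 0 < |z − 1| < δ gives both |z − 1| < 1 and |z − 1| < ε/44, so |(4z^3 + 4z^2 + 4z + 4) − 16| < ε.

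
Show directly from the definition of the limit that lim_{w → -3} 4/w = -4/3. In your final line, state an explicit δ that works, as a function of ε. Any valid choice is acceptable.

δ = min(3/2, (9/8)ε)

Fix ε > 0. We seek δ > 0 such that 0 < |w + 3| < δ implies |4/w + 4/3| < ε.
|4/w + 4/3| = 4·|-3 − w|/(3·|w|) = 4|w + 3|/(3|w|).
Restrict δ ≤ 3/2. Then |w + 3| < 3/2 gives |w| > 3/2, so 3|w| > 9/2.
Then |4/w + 4/3| < 4|w + 3|/(9/2), which is < ε when |w + 3| < (9/8)ε.
Take δ = min(3/2, (9/8)ε). Then 0 < |w + 3| < δ gives both |w + 3| < 3/2 and |w + 3| < (9/8)ε, so |4/w + 4/3| < ε.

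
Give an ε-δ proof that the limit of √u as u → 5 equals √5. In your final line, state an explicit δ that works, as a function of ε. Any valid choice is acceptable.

Let ε > 0 be given. We want δ > 0 such that 0 < |u − 5| < δ implies |√u − √5| < ε.
Multiplying by the conjugate, |√u − √5| = |u − 5|/(√u + √5).
Restrict δ ≤ 5 so that |u − 5| < 5 forces u > 0, and then √u + √5 > √5.
Hence |√u − √5| < |u − 5|/√5, which is < ε once |u − 5| < √5·ε.
Take δ = min(5, √5·ε). If 0 < |u − 5| < δ then u > 0 and |√u − √5| < |u − 5|/√5 < ε.

δ = min(5, √5·ε)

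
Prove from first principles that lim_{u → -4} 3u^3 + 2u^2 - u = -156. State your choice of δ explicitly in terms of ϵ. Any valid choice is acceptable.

Let ϵ > 0. We want δ > 0 such that 0 < |u + 4| < δ implies |(3u^3 + 2u^2 - u) + 156| < ϵ.
(3u^3 + 2u^2 - u) + 156 = 3u^3 + 2u^2 - u + 156 = (u + 4)(3u^2 - 10u + 39).
So |(3u^3 + 2u^2 - u) + 156| = |u + 4|·|3u^2 - 10u + 39|.
Assume first that |u + 4| < 2, so |u| < 6. Then |3u^2 - 10u + 39| ≤ 3·6^2 + 10·6 + 39 = 207.
Hence |(3u^3 + 2u^2 - u) + 156| ≤ 207|u + 4| < ϵ provided |u + 4| < ϵ/207.
Take δ = min(2, ϵ/207). Then 0 < |u + 4| < δ gives both |u + 4| < 2 and |u + 4| < ϵ/207, so |(3u^3 + 2u^2 - u) + 156| < ϵ.

δ = min(2, ϵ/207)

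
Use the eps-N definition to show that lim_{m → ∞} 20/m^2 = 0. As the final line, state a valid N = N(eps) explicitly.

N = (20/eps)^{1/2}

Let eps > 0 be given. For m ≥ 1, |20/m^2 − 0| = 20/m^2.
20/m^2 < eps ⇔ m^2 > 20/eps ⇔ m > (20/eps)^{1/2}.
Take N = (20/eps)^{1/2}. Then m > N implies 20/m^2 < eps.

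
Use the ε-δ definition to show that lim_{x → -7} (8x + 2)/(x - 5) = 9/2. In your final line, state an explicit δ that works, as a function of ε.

δ = min(6, (12/7)ε)

Suppose ε > 0. We want δ > 0 with 0 < |x + 7| < δ ⇒ |(8x + 2)/(x - 5) − (9/2)| < ε.
Combining over a common denominator, (8x + 2)/(x - 5) − (9/2) = [(8x + 2)·(-12) − (-54)·(x - 5)] / [(-12)·(x - 5)] = -42(x + 7) / ((-12)(x - 5)).
So |(8x + 2)/(x - 5) − (9/2)| = 42|x + 7| / (12·|x − 5|).
Require δ ≤ 6, so |x − 5| ≥ |-12| − |x + 7| > 12 − 6 = 6.
Hence |(8x + 2)/(x - 5) − (9/2)| < 42|x + 7|/(12·6) = (7/12)|x + 7|, which is < ε once |x + 7| < (12/7)ε.
Take δ = min(6, (12/7)ε). Then 0 < |x + 7| < δ forces both bounds, so |(8x + 2)/(x - 5) − (9/2)| < ε.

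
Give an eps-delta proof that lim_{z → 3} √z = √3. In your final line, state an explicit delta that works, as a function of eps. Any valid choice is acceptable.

Let eps > 0 be given. We want delta > 0 such that 0 < |z − 3| < delta implies |√z − √3| < eps.
Rationalise: √z − √3 = (z − 3)/(√z + √3), so |√z − √3| = |z − 3|/(√z + √3).
Restrict delta ≤ 3 so that |z − 3| < 3 forces z > 0, and then √z + √3 > √3.
Hence |√z − √3| < |z − 3|/√3, which is < eps once |z − 3| < √3·eps.
Take delta = min(3, √3·eps). If 0 < |z − 3| < delta then z > 0 and |√z − √3| < |z − 3|/√3 < eps.

delta = min(3, √3·eps)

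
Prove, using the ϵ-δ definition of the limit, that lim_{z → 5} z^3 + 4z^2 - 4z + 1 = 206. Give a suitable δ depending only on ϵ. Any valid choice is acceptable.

δ = min(1, ϵ/131)

Let ϵ > 0 be given. We want δ > 0 such that 0 < |z − 5| < δ implies |(z^3 + 4z^2 - 4z + 1) − 206| < ϵ.
(z^3 + 4z^2 - 4z + 1) − 206 = z^3 + 4z^2 - 4z - 205 = (z − 5)(z^2 + 9z + 41).
So |(z^3 + 4z^2 - 4z + 1) − 206| = |z − 5|·|z^2 + 9z + 41|.
Require δ ≤ 1. Then |z − 5| < 1 gives |z| < 6, and by the triangle inequality |z^2 + 9z + 41| ≤ 6^2 + 9·6 + 41 = 131.
Hence |(z^3 + 4z^2 - 4z + 1) − 206| ≤ 131|z − 5| < ϵ provided |z − 5| < ϵ/131.
Choosing δ = min(1, ϵ/131) ensures both conditions, hence |(z^3 + 4z^2 - 4z + 1) − 206| < ϵ.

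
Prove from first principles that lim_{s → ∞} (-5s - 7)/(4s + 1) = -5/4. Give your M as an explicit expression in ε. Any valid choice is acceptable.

Suppose ε > 0. We seek M > 0 such that s > M implies |(-5s - 7)/(4s + 1) + 5/4| < ε.
(-5s - 7)/(4s + 1) + 5/4 = (4(-5s - 7) − (-5)(4s + 1)) / (4(4s + 1)) = -23/(4(4s + 1)).
For s > 0 we have 4s + 1 > 4s, so |(-5s - 7)/(4s + 1) + 5/4| = 23/(4(4s + 1)) < 23/(4·4s) = (23/16)/s.
Thus |(-5s - 7)/(4s + 1) + 5/4| < ε whenever s > (23/16)/ε.
Take M = (23/16)/ε. If s > M then |(-5s - 7)/(4s + 1) + 5/4| < (23/16)/s < ε.

M = (23/16)/ε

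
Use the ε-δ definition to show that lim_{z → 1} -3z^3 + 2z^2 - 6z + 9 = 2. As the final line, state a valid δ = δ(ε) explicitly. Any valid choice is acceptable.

δ = min(2, ε/37)

Let ε > 0 be given. We want δ > 0 such that 0 < |z − 1| < δ implies |(-3z^3 + 2z^2 - 6z + 9) − 2| < ε.
(-3z^3 + 2z^2 - 6z + 9) − 2 = -3z^3 + 2z^2 - 6z + 7 = (z − 1)(-3z^2 - z - 7).
So |(-3z^3 + 2z^2 - 6z + 9) − 2| = |z − 1|·|-3z^2 - z - 7|.
Require δ ≤ 2. Then |z − 1| < 2 gives |z| < 3, and by the triangle inequality |-3z^2 - z - 7| ≤ 3·3^2 + 3 + 7 = 37.
Hence |(-3z^3 + 2z^2 - 6z + 9) − 2| ≤ 37|z − 1| < ε provided |z − 1| < ε/37.
Choosing δ = min(2, ε/37) ensures both conditions, hence |(-3z^3 + 2z^2 - 6z + 9) − 2| < ε.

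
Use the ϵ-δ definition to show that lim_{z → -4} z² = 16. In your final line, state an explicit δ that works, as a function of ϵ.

δ = min(1, ϵ/9)

Let ϵ > 0. We seek δ > 0 with 0 < |z + 4| < δ ⇒ |z² − 16| < ϵ.
Factor: z² − 16 = (z + 4)(z - 4), so |z² − 16| = |z + 4|·|z - 4|.
Restrict δ ≤ 1. Then |z + 4| < 1 gives |z| < 5, so by the triangle inequality |z - 4| ≤ 5 + 4 = 9.
Hence |z² − 16| ≤ 9|z + 4|, which is < ϵ once |z + 4| < ϵ/9.
Take δ = min(1, ϵ/9). If 0 < |z + 4| < δ then both bounds hold and |z² − 16| ≤ 9|z + 4| < 9·(ϵ/9) = ϵ.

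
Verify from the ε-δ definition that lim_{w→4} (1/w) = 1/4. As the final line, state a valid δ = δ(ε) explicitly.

δ = min(2, 8ε)

Fix ε > 0. We seek δ > 0 such that 0 < |w − 4| < δ implies |1/w − (1/4)| < ε.
|1/w − (1/4)| = |4 − w|/(4·|w|) = |w − 4|/(4|w|).
Restrict δ ≤ 2. Then |w − 4| < 2 gives |w| > 2, so 4|w| > 8.
Then |1/w − (1/4)| < |w − 4|/8, which is < ε when |w − 4| < 8ε.
Take δ = min(2, 8ε). Then 0 < |w − 4| < δ gives both |w − 4| < 2 and |w − 4| < 8ε, so |1/w − (1/4)| < ε.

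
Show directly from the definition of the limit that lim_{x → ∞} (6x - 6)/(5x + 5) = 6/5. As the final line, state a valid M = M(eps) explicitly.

Let eps > 0 be given. We seek M > 0 such that x > M implies |(6x - 6)/(5x + 5) − (6/5)| < eps.
(6x - 6)/(5x + 5) − (6/5) = (5(6x - 6) − 6(5x + 5)) / (5(5x + 5)) = -60/(5(5x + 5)).
For x > 0 we have 5x + 5 > 5x, so |(6x - 6)/(5x + 5) − (6/5)| = 60/(5(5x + 5)) < 60/(5·5x) = (12/5)/x.
Thus |(6x - 6)/(5x + 5) − (6/5)| < eps whenever x > (12/5)/eps.
Take M = (12/5)/eps. If x > M then |(6x - 6)/(5x + 5) − (6/5)| < (12/5)/x < eps.

M = (12/5)/eps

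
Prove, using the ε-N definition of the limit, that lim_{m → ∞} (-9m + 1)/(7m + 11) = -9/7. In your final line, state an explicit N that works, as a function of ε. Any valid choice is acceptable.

Suppose ε > 0. For m ≥ 1, |(-9m + 1)/(7m + 11) + 9/7| = |106|/(7(7m + 11)) = 106/(7(7m + 11)).
Since 7m + 11 ≥ 7m for m ≥ 1, this is ≤ 106/(7·7m) = (106/49)/m.
So |(-9m + 1)/(7m + 11) + 9/7| < ε whenever m > (106/49)/ε.
Take N = (106/49)/ε. If m > N then |(-9m + 1)/(7m + 11) + 9/7| ≤ (106/49)/m < ε.

N = (106/49)/ε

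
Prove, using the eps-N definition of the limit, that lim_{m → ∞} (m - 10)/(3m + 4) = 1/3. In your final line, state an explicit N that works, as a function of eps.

N = (34/9)/eps

Let eps > 0 be given. For m ≥ 1, |(m - 10)/(3m + 4) − (1/3)| = |-34|/(3(3m + 4)) = 34/(3(3m + 4)).
Since 3m + 4 ≥ 3m for m ≥ 1, this is ≤ 34/(3·3m) = (34/9)/m.
So |(m - 10)/(3m + 4) − (1/3)| < eps whenever m > (34/9)/eps.
Take N = (34/9)/eps. If m > N then |(m - 10)/(3m + 4) − (1/3)| ≤ (34/9)/m < eps.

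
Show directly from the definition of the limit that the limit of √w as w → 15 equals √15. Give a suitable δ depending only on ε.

δ = min(15, √15·ε)

Suppose ε > 0. We want δ > 0 such that 0 < |w − 15| < δ implies |√w − √15| < ε.
Multiplying by the conjugate, |√w − √15| = |w − 15|/(√w + √15).
Restrict δ ≤ 15 so that |w − 15| < 15 forces w > 0, and then √w + √15 > √15.
Hence |√w − √15| < |w − 15|/√15, which is < ε once |w − 15| < √15·ε.
Take δ = min(15, √15·ε). If 0 < |w − 15| < δ then w > 0 and |√w − √15| < |w − 15|/√15 < ε.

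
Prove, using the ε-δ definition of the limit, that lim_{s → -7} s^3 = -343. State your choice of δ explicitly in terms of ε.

Let ε > 0 be given. We seek δ > 0 with 0 < |s + 7| < δ ⇒ |s^3 + 343| < ε.
Factor: s^3 + 343 = (s + 7)(s^2 - 7s + 49), so |s^3 + 343| = |s + 7|·|s^2 - 7s + 49|.
Restrict δ ≤ 1. Then |s + 7| < 1 gives |s| < 8, so by the triangle inequality |s^2 - 7s + 49| ≤ 8^2 + 7·8 + 49 = 169.
Hence |s^3 + 343| ≤ 169|s + 7|, which is < ε once |s + 7| < ε/169.
Take δ = min(1, ε/169). If 0 < |s + 7| < δ then both bounds hold and |s^3 + 343| ≤ 169|s + 7| < 169·(ε/169) = ε.

δ = min(1, ε/169)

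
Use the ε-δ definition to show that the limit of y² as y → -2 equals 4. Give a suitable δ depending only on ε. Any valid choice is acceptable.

Suppose ε > 0. We seek δ > 0 with 0 < |y + 2| < δ ⇒ |y² − 4| < ε.
Factor: y² − 4 = (y + 2)(y - 2), so |y² − 4| = |y + 2|·|y - 2|.
Restrict δ ≤ 1. Then |y + 2| < 1 gives |y| < 3, so by the triangle inequality |y - 2| ≤ 3 + 2 = 5.
Hence |y² − 4| ≤ 5|y + 2|, which is < ε once |y + 2| < ε/5.
Take δ = min(1, ε/5). If 0 < |y + 2| < δ then both bounds hold and |y² − 4| ≤ 5|y + 2| < 5·(ε/5) = ε.

δ = min(1, ε/5)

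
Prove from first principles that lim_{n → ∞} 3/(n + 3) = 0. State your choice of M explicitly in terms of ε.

Suppose ε > 0. For n ≥ 1, |3/(n + 3) − 0| = 3/(n + 3) ≤ 3/n.
We need 3/n < ε, i.e. n > 3/ε.
Take M = 3/ε. If n > M then |3/(n + 3)| ≤ 3/n < ε.

M = 3/ε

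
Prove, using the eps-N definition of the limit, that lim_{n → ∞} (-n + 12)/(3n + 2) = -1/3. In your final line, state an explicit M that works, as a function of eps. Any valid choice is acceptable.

Let eps > 0. For n ≥ 1, |(-n + 12)/(3n + 2) + 1/3| = |38|/(3(3n + 2)) = 38/(3(3n + 2)).
Since 3n + 2 ≥ 3n for n ≥ 1, this is ≤ 38/(3·3n) = (38/9)/n.
So |(-n + 12)/(3n + 2) + 1/3| < eps whenever n > (38/9)/eps.
Take M = (38/9)/eps. If n > M then |(-n + 12)/(3n + 2) + 1/3| ≤ (38/9)/n < eps.

M = (38/9)/eps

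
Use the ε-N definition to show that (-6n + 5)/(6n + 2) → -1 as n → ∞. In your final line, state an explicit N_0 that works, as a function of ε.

N_0 = (7/6)/ε

Suppose ε > 0. For n ≥ 1, |(-6n + 5)/(6n + 2) + 1| = |42|/(6(6n + 2)) = 42/(6(6n + 2)).
Since 6n + 2 ≥ 6n for n ≥ 1, this is ≤ 42/(6·6n) = (7/6)/n.
So |(-6n + 5)/(6n + 2) + 1| < ε whenever n > (7/6)/ε.
Take N_0 = (7/6)/ε. If n > N_0 then |(-6n + 5)/(6n + 2) + 1| ≤ (7/6)/n < ε.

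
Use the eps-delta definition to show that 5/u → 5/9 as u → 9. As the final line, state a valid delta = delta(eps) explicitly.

Let eps > 0 be given. We seek delta > 0 such that 0 < |u − 9| < delta implies |5/u − (5/9)| < eps.
|5/u − (5/9)| = 5·|9 − u|/(9·|u|) = 5|u − 9|/(9|u|).
Require delta ≤ 9/2 so that |u| > 9 − 9/2 = 9/2, hence 9|u| > 81/2.
Then |5/u − (5/9)| < 5|u − 9|/(81/2), which is < eps when |u − 9| < (81/10)eps.
Take delta = min(9/2, (81/10)eps). Then 0 < |u − 9| < delta gives both |u − 9| < 9/2 and |u − 9| < (81/10)eps, so |5/u − (5/9)| < eps.

delta = min(9/2, (81/10)eps)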